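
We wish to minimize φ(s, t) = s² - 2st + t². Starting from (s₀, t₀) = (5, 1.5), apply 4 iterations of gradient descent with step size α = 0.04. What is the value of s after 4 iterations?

4.12127488

∇φ = (2s - 2t, -2s + 2t)
Step 1: at (5, 1.5), ∇φ = (7, -7) → (5, 1.5) − 0.04·(7, -7) = (4.72, 1.78)
Step 2: at (4.72, 1.78), ∇φ = (5.88, -5.88) → (4.72, 1.78) − 0.04·(5.88, -5.88) = (4.4848, 2.0152)
Step 3: at (4.4848, 2.0152), ∇φ = (4.9392, -4.9392) → (4.4848, 2.0152) − 0.04·(4.9392, -4.9392) = (4.287232, 2.212768)
Step 4: at (4.287232, 2.212768), ∇φ = (4.148928, -4.148928) → (4.287232, 2.212768) − 0.04·(4.148928, -4.148928) = (4.12127488, 2.37872512)
s = 4.12127488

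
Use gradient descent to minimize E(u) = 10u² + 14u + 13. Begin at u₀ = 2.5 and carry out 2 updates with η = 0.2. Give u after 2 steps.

28.1

E′(u) = 20u + 14
u₁ = 2.5 − 0.2·64 = -10.3
u₂ = -10.3 − 0.2·(-192) = 28.1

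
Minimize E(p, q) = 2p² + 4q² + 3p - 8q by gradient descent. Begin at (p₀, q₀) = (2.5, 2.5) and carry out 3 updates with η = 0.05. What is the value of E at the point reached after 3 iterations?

0.832696

∇E = (4p + 3, 8q - 8)
(p₁, q₁) = (2.5, 2.5) − 0.05·(13, 12) = (1.85, 1.9)
(p₂, q₂) = (1.85, 1.9) − 0.05·(10.4, 7.2) = (1.33, 1.54)
(p₃, q₃) = (1.33, 1.54) − 0.05·(8.32, 4.32) = (0.914, 1.324)
E(0.914, 1.324) = 0.832696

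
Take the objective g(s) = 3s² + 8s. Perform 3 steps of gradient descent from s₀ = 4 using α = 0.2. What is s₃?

g′(s) = 6s + 8
s₁ = 4 − 0.2·32 = -2.4
s₂ = -2.4 − 0.2·(-6.4) = -1.12
s₃ = -1.12 − 0.2·1.28 = -1.376

-1.376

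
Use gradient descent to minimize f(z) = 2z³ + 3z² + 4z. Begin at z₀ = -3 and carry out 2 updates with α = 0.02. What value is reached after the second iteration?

f′(z) = 6z² + 6z + 4
Step 1: f′(-3) = 40; z₁ = -3 − 0.02·40 = -3.8
Step 2: f′(-3.8) = 67.84; z₂ = -3.8 − 0.02·67.84 = -5.1568

-5.1568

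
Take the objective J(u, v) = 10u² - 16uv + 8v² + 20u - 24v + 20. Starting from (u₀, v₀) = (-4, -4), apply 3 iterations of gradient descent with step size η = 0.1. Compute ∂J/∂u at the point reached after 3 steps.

-204.192

∇J = (20u - 16v + 20, -16u + 16v - 24)
(u₁, v₁) = (-4, -4) − 0.1·(4, -24) = (-4.4, -1.6)
(u₂, v₂) = (-4.4, -1.6) − 0.1·(-42.4, 20.8) = (-0.16, -3.68)
(u₃, v₃) = (-0.16, -3.68) − 0.1·(75.68, -80.32) = (-7.728, 4.352)
∂J/∂u at (-7.728, 4.352) = -204.192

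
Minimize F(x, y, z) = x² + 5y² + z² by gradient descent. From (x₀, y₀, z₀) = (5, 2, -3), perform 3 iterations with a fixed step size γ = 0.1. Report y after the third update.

0

∇F = (2x, 10y, 2z)
(x₁, y₁, z₁) = (5, 2, -3) − 0.1·(10, 20, -6) = (4, 0, -2.4)
(x₂, y₂, z₂) = (4, 0, -2.4) − 0.1·(8, 0, -4.8) = (3.2, 0, -1.92)
(x₃, y₃, z₃) = (3.2, 0, -1.92) − 0.1·(6.4, 0, -3.84) = (2.56, 0, -1.536)
y = 0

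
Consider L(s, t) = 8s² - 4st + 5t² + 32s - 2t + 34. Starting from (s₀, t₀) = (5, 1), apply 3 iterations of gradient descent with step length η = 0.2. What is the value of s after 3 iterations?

∇L = (16s - 4t + 32, -4s + 10t - 2)
(s₁, t₁) = (5, 1) − 0.2·(108, -12) = (-16.6, 3.4)
(s₂, t₂) = (-16.6, 3.4) − 0.2·(-247.2, 98.4) = (32.84, -16.28)
(s₃, t₃) = (32.84, -16.28) − 0.2·(622.56, -296.16) = (-91.672, 42.952)
s = -91.672

-91.672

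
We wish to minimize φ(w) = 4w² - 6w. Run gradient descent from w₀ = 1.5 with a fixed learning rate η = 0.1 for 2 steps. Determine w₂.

0.78

φ′(w) = 8w - 6
Step 1: φ′(1.5) = 6; w₁ = 1.5 − 0.1·6 = 0.9
Step 2: φ′(0.9) = 1.2; w₂ = 0.9 − 0.1·1.2 = 0.78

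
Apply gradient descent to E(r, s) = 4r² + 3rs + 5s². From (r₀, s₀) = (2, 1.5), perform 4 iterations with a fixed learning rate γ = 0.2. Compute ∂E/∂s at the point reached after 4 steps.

∇E = (8r + 3s, 3r + 10s)
Step 1: at (2, 1.5), ∇E = (20.5, 21) → (2, 1.5) − 0.2·(20.5, 21) = (-2.1, -2.7)
Step 2: at (-2.1, -2.7), ∇E = (-24.9, -33.3) → (-2.1, -2.7) − 0.2·(-24.9, -33.3) = (2.88, 3.96)
Step 3: at (2.88, 3.96), ∇E = (34.92, 48.24) → (2.88, 3.96) − 0.2·(34.92, 48.24) = (-4.104, -5.688)
Step 4: at (-4.104, -5.688), ∇E = (-49.896, -69.192) → (-4.104, -5.688) − 0.2·(-49.896, -69.192) = (5.8752, 8.1504)
∂E/∂s at (5.8752, 8.1504) = 99.1296

99.1296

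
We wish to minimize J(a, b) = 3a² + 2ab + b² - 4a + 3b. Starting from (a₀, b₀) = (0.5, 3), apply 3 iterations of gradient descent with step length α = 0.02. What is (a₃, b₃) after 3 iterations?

(0.25712, 2.43472)

∇J = (6a + 2b - 4, 2a + 2b + 3)
Step 1: at (0.5, 3), ∇J = (5, 10) → (0.5, 3) − 0.02·(5, 10) = (0.4, 2.8)
Step 2: at (0.4, 2.8), ∇J = (4, 9.4) → (0.4, 2.8) − 0.02·(4, 9.4) = (0.32, 2.612)
Step 3: at (0.32, 2.612), ∇J = (3.144, 8.864) → (0.32, 2.612) − 0.02·(3.144, 8.864) = (0.25712, 2.43472)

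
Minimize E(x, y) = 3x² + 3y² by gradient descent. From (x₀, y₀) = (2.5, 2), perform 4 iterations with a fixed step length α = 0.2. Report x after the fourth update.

∇E = (6x, 6y)
(x₁, y₁) = (2.5, 2) − 0.2·(15, 12) = (-0.5, -0.4)
(x₂, y₂) = (-0.5, -0.4) − 0.2·(-3, -2.4) = (0.1, 0.08)
(x₃, y₃) = (0.1, 0.08) − 0.2·(0.6, 0.48) = (-0.02, -0.016)
(x₄, y₄) = (-0.02, -0.016) − 0.2·(-0.12, -0.096) = (0.004, 0.0032)
x = 0.004

0.004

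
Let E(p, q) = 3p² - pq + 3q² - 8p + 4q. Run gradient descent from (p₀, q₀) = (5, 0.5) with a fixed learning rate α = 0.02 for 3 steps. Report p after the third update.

∇E = (6p - q - 8, -p + 6q + 4)
(p₁, q₁) = (5, 0.5) − 0.02·(21.5, 2) = (4.57, 0.46)
(p₂, q₂) = (4.57, 0.46) − 0.02·(18.96, 2.19) = (4.1908, 0.4162)
(p₃, q₃) = (4.1908, 0.4162) − 0.02·(16.7286, 2.3064) = (3.856228, 0.370072)
p = 3.856228

3.856228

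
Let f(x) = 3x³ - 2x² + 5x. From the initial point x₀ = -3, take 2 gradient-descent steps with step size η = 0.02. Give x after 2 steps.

f′(x) = 9x² - 4x + 5
x₁ = -3 − 0.02·98 = -4.96
x₂ = -4.96 − 0.02·246.2544 = -9.885088

-9.885088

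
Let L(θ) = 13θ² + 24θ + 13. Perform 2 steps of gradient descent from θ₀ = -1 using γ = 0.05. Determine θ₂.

-0.93

L′(θ) = 26θ + 24
Step 1: L′(-1) = -2; θ₁ = -1 − 0.05·(-2) = -0.9
Step 2: L′(-0.9) = 0.6; θ₂ = -0.9 − 0.05·0.6 = -0.93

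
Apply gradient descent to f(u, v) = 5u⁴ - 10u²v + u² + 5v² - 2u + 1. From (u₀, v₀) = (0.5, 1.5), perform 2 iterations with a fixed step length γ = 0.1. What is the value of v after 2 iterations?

3.4225

∇f = (20u³ - 20uv + 2u - 2, -10u² + 10v)
(u₁, v₁) = (0.5, 1.5) − 0.1·(-13.5, 12.5) = (1.85, 0.25)
(u₂, v₂) = (1.85, 0.25) − 0.1·(119.0825, -31.725) = (-10.05825, 3.4225)
v = 3.4225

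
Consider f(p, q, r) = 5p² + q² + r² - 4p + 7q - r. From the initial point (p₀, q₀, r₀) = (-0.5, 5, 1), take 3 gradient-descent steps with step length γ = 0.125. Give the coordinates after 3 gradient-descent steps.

(0.4140625, 0.0859375, 0.7109375)

∇f = (10p - 4, 2q + 7, 2r - 1)
Step 1: at (-0.5, 5, 1), ∇f = (-9, 17, 1) → (-0.5, 5, 1) − 0.125·(-9, 17, 1) = (0.625, 2.875, 0.875)
Step 2: at (0.625, 2.875, 0.875), ∇f = (2.25, 12.75, 0.75) → (0.625, 2.875, 0.875) − 0.125·(2.25, 12.75, 0.75) = (0.34375, 1.28125, 0.78125)
Step 3: at (0.34375, 1.28125, 0.78125), ∇f = (-0.5625, 9.5625, 0.5625) → (0.34375, 1.28125, 0.78125) − 0.125·(-0.5625, 9.5625, 0.5625) = (0.4140625, 0.0859375, 0.7109375)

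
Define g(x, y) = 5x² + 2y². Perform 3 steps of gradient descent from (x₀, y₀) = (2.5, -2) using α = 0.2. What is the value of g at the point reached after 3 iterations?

31.250512

∇g = (10x, 4y)
(x₁, y₁) = (2.5, -2) − 0.2·(25, -8) = (-2.5, -0.4)
(x₂, y₂) = (-2.5, -0.4) − 0.2·(-25, -1.6) = (2.5, -0.08)
(x₃, y₃) = (2.5, -0.08) − 0.2·(25, -0.32) = (-2.5, -0.016)
g(-2.5, -0.016) = 31.250512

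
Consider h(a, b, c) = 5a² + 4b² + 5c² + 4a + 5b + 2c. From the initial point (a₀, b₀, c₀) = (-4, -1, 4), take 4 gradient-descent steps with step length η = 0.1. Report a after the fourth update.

-0.4

∇h = (10a + 4, 8b + 5, 10c + 2)
Step 1: at (-4, -1, 4), ∇h = (-36, -3, 42) → (-4, -1, 4) − 0.1·(-36, -3, 42) = (-0.4, -0.7, -0.2)
Step 2: at (-0.4, -0.7, -0.2), ∇h = (0, -0.6, 0) → (-0.4, -0.7, -0.2) − 0.1·(0, -0.6, 0) = (-0.4, -0.64, -0.2)
Step 3: at (-0.4, -0.64, -0.2), ∇h = (0, -0.12, 0) → (-0.4, -0.64, -0.2) − 0.1·(0, -0.12, 0) = (-0.4, -0.628, -0.2)
Step 4: at (-0.4, -0.628, -0.2), ∇h = (0, -0.024, 0) → (-0.4, -0.628, -0.2) − 0.1·(0, -0.024, 0) = (-0.4, -0.6256, -0.2)
a = -0.4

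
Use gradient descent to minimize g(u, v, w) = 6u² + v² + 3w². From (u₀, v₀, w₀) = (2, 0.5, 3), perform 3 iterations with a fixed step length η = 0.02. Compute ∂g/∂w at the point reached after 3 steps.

∇g = (12u, 2v, 6w)
Step 1: at (2, 0.5, 3), ∇g = (24, 1, 18) → (2, 0.5, 3) − 0.02·(24, 1, 18) = (1.52, 0.48, 2.64)
Step 2: at (1.52, 0.48, 2.64), ∇g = (18.24, 0.96, 15.84) → (1.52, 0.48, 2.64) − 0.02·(18.24, 0.96, 15.84) = (1.1552, 0.4608, 2.3232)
Step 3: at (1.1552, 0.4608, 2.3232), ∇g = (13.8624, 0.9216, 13.9392) → (1.1552, 0.4608, 2.3232) − 0.02·(13.8624, 0.9216, 13.9392) = (0.877952, 0.442368, 2.044416)
∂g/∂w at (0.877952, 0.442368, 2.044416) = 12.266496

12.266496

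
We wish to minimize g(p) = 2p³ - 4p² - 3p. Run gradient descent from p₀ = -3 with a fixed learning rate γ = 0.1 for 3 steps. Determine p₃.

-4461.7875

g′(p) = 6p² - 8p - 3
Step 1: g′(-3) = 75; p₁ = -3 − 0.1·75 = -10.5
Step 2: g′(-10.5) = 742.5; p₂ = -10.5 − 0.1·742.5 = -84.75
Step 3: g′(-84.75) = 43770.375; p₃ = -84.75 − 0.1·43770.375 = -4461.7875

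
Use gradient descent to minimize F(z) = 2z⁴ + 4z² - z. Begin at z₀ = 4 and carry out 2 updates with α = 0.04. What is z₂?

F′(z) = 8z³ + 8z - 1
z₁ = 4 − 0.04·543 = -17.72
z₂ = -17.72 − 0.04·(-44655.173184) = 1768.48692736

1768.48692736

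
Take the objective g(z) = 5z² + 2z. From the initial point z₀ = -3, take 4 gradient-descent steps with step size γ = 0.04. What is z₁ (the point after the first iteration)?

g′(z) = 10z + 2
z₁ = -3 − 0.04·(-28) = -1.88

-1.88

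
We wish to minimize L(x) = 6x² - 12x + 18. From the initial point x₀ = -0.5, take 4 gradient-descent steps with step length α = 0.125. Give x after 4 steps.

L′(x) = 12x - 12
Step 1: L′(-0.5) = -18; x₁ = -0.5 − 0.125·(-18) = 1.75
Step 2: L′(1.75) = 9; x₂ = 1.75 − 0.125·9 = 0.625
Step 3: L′(0.625) = -4.5; x₃ = 0.625 − 0.125·(-4.5) = 1.1875
Step 4: L′(1.1875) = 2.25; x₄ = 1.1875 − 0.125·2.25 = 0.90625

0.90625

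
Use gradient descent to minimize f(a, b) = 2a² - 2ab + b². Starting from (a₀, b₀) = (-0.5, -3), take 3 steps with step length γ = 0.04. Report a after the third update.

∇f = (4a - 2b, -2a + 2b)
(a₁, b₁) = (-0.5, -3) − 0.04·(4, -5) = (-0.66, -2.8)
(a₂, b₂) = (-0.66, -2.8) − 0.04·(2.96, -4.28) = (-0.7784, -2.6288)
(a₃, b₃) = (-0.7784, -2.6288) − 0.04·(2.144, -3.7008) = (-0.86416, -2.480768)
a = -0.86416

-0.86416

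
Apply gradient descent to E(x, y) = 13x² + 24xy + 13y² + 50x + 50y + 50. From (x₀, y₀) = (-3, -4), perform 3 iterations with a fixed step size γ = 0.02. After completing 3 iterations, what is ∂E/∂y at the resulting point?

∇E = (26x + 24y + 50, 24x + 26y + 50)
Step 1: at (-3, -4), ∇E = (-124, -126) → (-3, -4) − 0.02·(-124, -126) = (-0.52, -1.48)
Step 2: at (-0.52, -1.48), ∇E = (0.96, -0.96) → (-0.52, -1.48) − 0.02·(0.96, -0.96) = (-0.5392, -1.4608)
Step 3: at (-0.5392, -1.4608), ∇E = (0.9216, -0.9216) → (-0.5392, -1.4608) − 0.02·(0.9216, -0.9216) = (-0.557632, -1.442368)
∂E/∂y at (-0.557632, -1.442368) = -0.884736

-0.884736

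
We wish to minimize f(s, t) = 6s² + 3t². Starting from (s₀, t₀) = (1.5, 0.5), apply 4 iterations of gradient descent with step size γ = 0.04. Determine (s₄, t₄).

∇f = (12s, 6t)
(s₁, t₁) = (1.5, 0.5) − 0.04·(18, 3) = (0.78, 0.38)
(s₂, t₂) = (0.78, 0.38) − 0.04·(9.36, 2.28) = (0.4056, 0.2888)
(s₃, t₃) = (0.4056, 0.2888) − 0.04·(4.8672, 1.7328) = (0.210912, 0.219488)
(s₄, t₄) = (0.210912, 0.219488) − 0.04·(2.530944, 1.316928) = (0.10967424, 0.16681088)

(0.10967424, 0.16681088)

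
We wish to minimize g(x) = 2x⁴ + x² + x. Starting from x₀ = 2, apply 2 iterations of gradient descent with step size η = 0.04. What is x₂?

g′(x) = 8x³ + 2x + 1
x₁ = 2 − 0.04·69 = -0.76
x₂ = -0.76 − 0.04·(-4.031808) = -0.59872768

-0.59872768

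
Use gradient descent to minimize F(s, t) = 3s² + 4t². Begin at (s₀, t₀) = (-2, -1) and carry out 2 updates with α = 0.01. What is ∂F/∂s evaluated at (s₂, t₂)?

∇F = (6s, 8t)
Step 1: at (-2, -1), ∇F = (-12, -8) → (-2, -1) − 0.01·(-12, -8) = (-1.88, -0.92)
Step 2: at (-1.88, -0.92), ∇F = (-11.28, -7.36) → (-1.88, -0.92) − 0.01·(-11.28, -7.36) = (-1.7672, -0.8464)
∂F/∂s at (-1.7672, -0.8464) = -10.6032

-10.6032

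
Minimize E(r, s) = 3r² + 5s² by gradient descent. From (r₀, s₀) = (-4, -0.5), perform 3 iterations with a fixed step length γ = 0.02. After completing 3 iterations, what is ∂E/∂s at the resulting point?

∇E = (6r, 10s)
Step 1: at (-4, -0.5), ∇E = (-24, -5) → (-4, -0.5) − 0.02·(-24, -5) = (-3.52, -0.4)
Step 2: at (-3.52, -0.4), ∇E = (-21.12, -4) → (-3.52, -0.4) − 0.02·(-21.12, -4) = (-3.0976, -0.32)
Step 3: at (-3.0976, -0.32), ∇E = (-18.5856, -3.2) → (-3.0976, -0.32) − 0.02·(-18.5856, -3.2) = (-2.725888, -0.256)
∂E/∂s at (-2.725888, -0.256) = -2.56

-2.56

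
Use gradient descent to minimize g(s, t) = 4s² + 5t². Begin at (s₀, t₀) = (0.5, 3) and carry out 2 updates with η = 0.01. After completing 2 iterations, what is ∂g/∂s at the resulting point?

∇g = (8s, 10t)
(s₁, t₁) = (0.5, 3) − 0.01·(4, 30) = (0.46, 2.7)
(s₂, t₂) = (0.46, 2.7) − 0.01·(3.68, 27) = (0.4232, 2.43)
∂g/∂s at (0.4232, 2.43) = 3.3856

3.3856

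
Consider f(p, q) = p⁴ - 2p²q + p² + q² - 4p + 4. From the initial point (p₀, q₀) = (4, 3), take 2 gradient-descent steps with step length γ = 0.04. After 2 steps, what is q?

∇f = (4p³ - 4pq + 2p - 4, -2p² + 2q)
Step 1: at (4, 3), ∇f = (212, -26) → (4, 3) − 0.04·(212, -26) = (-4.48, 4.04)
Step 2: at (-4.48, 4.04), ∇f = (-300.224768, -32.0608) → (-4.48, 4.04) − 0.04·(-300.224768, -32.0608) = (7.52899072, 5.322432)
q = 5.322432

5.322432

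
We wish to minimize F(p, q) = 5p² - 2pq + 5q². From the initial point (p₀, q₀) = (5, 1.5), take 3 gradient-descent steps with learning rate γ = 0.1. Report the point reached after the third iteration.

(0.012, 0.04)

∇F = (10p - 2q, -2p + 10q)
(p₁, q₁) = (5, 1.5) − 0.1·(47, 5) = (0.3, 1)
(p₂, q₂) = (0.3, 1) − 0.1·(1, 9.4) = (0.2, 0.06)
(p₃, q₃) = (0.2, 0.06) − 0.1·(1.88, 0.2) = (0.012, 0.04)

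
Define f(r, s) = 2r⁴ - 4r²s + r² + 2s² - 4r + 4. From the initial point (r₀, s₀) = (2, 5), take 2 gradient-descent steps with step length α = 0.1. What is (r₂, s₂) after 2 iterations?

(-20.7968, 7.944)

∇f = (8r³ - 8rs + 2r - 4, -4r² + 4s)
(r₁, s₁) = (2, 5) − 0.1·(-16, 4) = (3.6, 4.6)
(r₂, s₂) = (3.6, 4.6) − 0.1·(243.968, -33.44) = (-20.7968, 7.944)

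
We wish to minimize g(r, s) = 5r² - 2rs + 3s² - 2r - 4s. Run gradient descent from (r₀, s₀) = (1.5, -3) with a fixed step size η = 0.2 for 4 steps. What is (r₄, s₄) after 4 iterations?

∇g = (10r - 2s - 2, -2r + 6s - 4)
Step 1: at (1.5, -3), ∇g = (19, -25) → (1.5, -3) − 0.2·(19, -25) = (-2.3, 2)
Step 2: at (-2.3, 2), ∇g = (-29, 12.6) → (-2.3, 2) − 0.2·(-29, 12.6) = (3.5, -0.52)
Step 3: at (3.5, -0.52), ∇g = (34.04, -14.12) → (3.5, -0.52) − 0.2·(34.04, -14.12) = (-3.308, 2.304)
Step 4: at (-3.308, 2.304), ∇g = (-39.688, 16.44) → (-3.308, 2.304) − 0.2·(-39.688, 16.44) = (4.6296, -0.984)

(4.6296, -0.984)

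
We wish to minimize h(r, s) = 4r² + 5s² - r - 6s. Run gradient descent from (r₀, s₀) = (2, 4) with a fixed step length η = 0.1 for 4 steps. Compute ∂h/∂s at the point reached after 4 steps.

∇h = (8r - 1, 10s - 6)
(r₁, s₁) = (2, 4) − 0.1·(15, 34) = (0.5, 0.6)
(r₂, s₂) = (0.5, 0.6) − 0.1·(3, 0) = (0.2, 0.6)
(r₃, s₃) = (0.2, 0.6) − 0.1·(0.6, 0) = (0.14, 0.6)
(r₄, s₄) = (0.14, 0.6) − 0.1·(0.12, 0) = (0.128, 0.6)
∂h/∂s at (0.128, 0.6) = 0

0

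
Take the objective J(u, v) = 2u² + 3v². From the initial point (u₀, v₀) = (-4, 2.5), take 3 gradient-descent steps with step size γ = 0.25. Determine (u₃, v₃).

∇J = (4u, 6v)
(u₁, v₁) = (-4, 2.5) − 0.25·(-16, 15) = (0, -1.25)
(u₂, v₂) = (0, -1.25) − 0.25·(0, -7.5) = (0, 0.625)
(u₃, v₃) = (0, 0.625) − 0.25·(0, 3.75) = (0, -0.3125)

(0, -0.3125)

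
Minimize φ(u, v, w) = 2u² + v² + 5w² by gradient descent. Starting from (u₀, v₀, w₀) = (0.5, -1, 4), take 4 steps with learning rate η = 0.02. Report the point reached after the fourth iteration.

∇φ = (4u, 2v, 10w)
Step 1: at (0.5, -1, 4), ∇φ = (2, -2, 40) → (0.5, -1, 4) − 0.02·(2, -2, 40) = (0.46, -0.96, 3.2)
Step 2: at (0.46, -0.96, 3.2), ∇φ = (1.84, -1.92, 32) → (0.46, -0.96, 3.2) − 0.02·(1.84, -1.92, 32) = (0.4232, -0.9216, 2.56)
Step 3: at (0.4232, -0.9216, 2.56), ∇φ = (1.6928, -1.8432, 25.6) → (0.4232, -0.9216, 2.56) − 0.02·(1.6928, -1.8432, 25.6) = (0.389344, -0.884736, 2.048)
Step 4: at (0.389344, -0.884736, 2.048), ∇φ = (1.557376, -1.769472, 20.48) → (0.389344, -0.884736, 2.048) − 0.02·(1.557376, -1.769472, 20.48) = (0.35819648, -0.84934656, 1.6384)

(0.35819648, -0.84934656, 1.6384)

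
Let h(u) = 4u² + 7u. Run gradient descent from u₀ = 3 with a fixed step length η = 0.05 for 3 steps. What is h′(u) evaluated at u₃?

h′(u) = 8u + 7
Step 1: h′(3) = 31; u₁ = 3 − 0.05·31 = 1.45
Step 2: h′(1.45) = 18.6; u₂ = 1.45 − 0.05·18.6 = 0.52
Step 3: h′(0.52) = 11.16; u₃ = 0.52 − 0.05·11.16 = -0.038
h′(u) at (-0.038) = 6.696

6.696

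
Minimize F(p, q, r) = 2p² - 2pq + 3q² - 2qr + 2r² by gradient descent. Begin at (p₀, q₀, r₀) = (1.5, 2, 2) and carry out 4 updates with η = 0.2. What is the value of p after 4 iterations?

∇F = (4p - 2q, -2p + 6q - 2r, -2q + 4r)
Step 1: at (1.5, 2, 2), ∇F = (2, 5, 4) → (1.5, 2, 2) − 0.2·(2, 5, 4) = (1.1, 1, 1.2)
Step 2: at (1.1, 1, 1.2), ∇F = (2.4, 1.4, 2.8) → (1.1, 1, 1.2) − 0.2·(2.4, 1.4, 2.8) = (0.62, 0.72, 0.64)
Step 3: at (0.62, 0.72, 0.64), ∇F = (1.04, 1.8, 1.12) → (0.62, 0.72, 0.64) − 0.2·(1.04, 1.8, 1.12) = (0.412, 0.36, 0.416)
Step 4: at (0.412, 0.36, 0.416), ∇F = (0.928, 0.504, 0.944) → (0.412, 0.36, 0.416) − 0.2·(0.928, 0.504, 0.944) = (0.2264, 0.2592, 0.2272)
p = 0.2264

0.2264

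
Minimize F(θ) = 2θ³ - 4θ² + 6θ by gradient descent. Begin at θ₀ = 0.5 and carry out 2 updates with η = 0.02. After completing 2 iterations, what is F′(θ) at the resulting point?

3.910136711264

F′(θ) = 6θ² - 8θ + 6
Step 1: F′(0.5) = 3.5; θ₁ = 0.5 − 0.02·3.5 = 0.43
Step 2: F′(0.43) = 3.6694; θ₂ = 0.43 − 0.02·3.6694 = 0.356612
F′(θ) at (0.356612) = 3.910136711264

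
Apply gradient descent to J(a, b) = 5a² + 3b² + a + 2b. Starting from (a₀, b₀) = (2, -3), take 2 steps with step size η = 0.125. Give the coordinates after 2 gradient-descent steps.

∇J = (10a + 1, 6b + 2)
(a₁, b₁) = (2, -3) − 0.125·(21, -16) = (-0.625, -1)
(a₂, b₂) = (-0.625, -1) − 0.125·(-5.25, -4) = (0.03125, -0.5)

(0.03125, -0.5)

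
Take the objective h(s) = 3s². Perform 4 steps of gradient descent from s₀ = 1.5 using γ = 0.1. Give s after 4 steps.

0.0384

h′(s) = 6s
s₁ = 1.5 − 0.1·9 = 0.6
s₂ = 0.6 − 0.1·3.6 = 0.24
s₃ = 0.24 − 0.1·1.44 = 0.096
s₄ = 0.096 − 0.1·0.576 = 0.0384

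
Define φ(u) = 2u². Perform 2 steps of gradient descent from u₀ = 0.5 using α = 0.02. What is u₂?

φ′(u) = 4u
u₁ = 0.5 − 0.02·2 = 0.46
u₂ = 0.46 − 0.02·1.84 = 0.4232

0.4232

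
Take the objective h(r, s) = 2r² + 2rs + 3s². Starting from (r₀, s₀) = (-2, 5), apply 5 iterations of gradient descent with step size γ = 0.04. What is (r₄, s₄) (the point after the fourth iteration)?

∇h = (4r + 2s, 2r + 6s)
Step 1: at (-2, 5), ∇h = (2, 26) → (-2, 5) − 0.04·(2, 26) = (-2.08, 3.96)
Step 2: at (-2.08, 3.96), ∇h = (-0.4, 19.6) → (-2.08, 3.96) − 0.04·(-0.4, 19.6) = (-2.064, 3.176)
Step 3: at (-2.064, 3.176), ∇h = (-1.904, 14.928) → (-2.064, 3.176) − 0.04·(-1.904, 14.928) = (-1.98784, 2.57888)
Step 4: at (-1.98784, 2.57888), ∇h = (-2.7936, 11.4976) → (-1.98784, 2.57888) − 0.04·(-2.7936, 11.4976) = (-1.876096, 2.118976)

(-1.876096, 2.118976)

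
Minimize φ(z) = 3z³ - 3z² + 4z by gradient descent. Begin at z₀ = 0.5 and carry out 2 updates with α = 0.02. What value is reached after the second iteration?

0.3731395

φ′(z) = 9z² - 6z + 4
Step 1: φ′(0.5) = 3.25; z₁ = 0.5 − 0.02·3.25 = 0.435
Step 2: φ′(0.435) = 3.093025; z₂ = 0.435 − 0.02·3.093025 = 0.3731395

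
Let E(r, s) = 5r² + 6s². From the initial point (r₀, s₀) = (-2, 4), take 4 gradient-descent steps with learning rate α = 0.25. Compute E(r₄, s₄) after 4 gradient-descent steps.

25088.578125

∇E = (10r, 12s)
Step 1: at (-2, 4), ∇E = (-20, 48) → (-2, 4) − 0.25·(-20, 48) = (3, -8)
Step 2: at (3, -8), ∇E = (30, -96) → (3, -8) − 0.25·(30, -96) = (-4.5, 16)
Step 3: at (-4.5, 16), ∇E = (-45, 192) → (-4.5, 16) − 0.25·(-45, 192) = (6.75, -32)
Step 4: at (6.75, -32), ∇E = (67.5, -384) → (6.75, -32) − 0.25·(67.5, -384) = (-10.125, 64)
E(-10.125, 64) = 25088.578125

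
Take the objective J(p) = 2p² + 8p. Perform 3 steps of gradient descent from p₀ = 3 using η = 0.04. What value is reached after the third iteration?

0.96352

J′(p) = 4p + 8
Step 1: J′(3) = 20; p₁ = 3 − 0.04·20 = 2.2
Step 2: J′(2.2) = 16.8; p₂ = 2.2 − 0.04·16.8 = 1.528
Step 3: J′(1.528) = 14.112; p₃ = 1.528 − 0.04·14.112 = 0.96352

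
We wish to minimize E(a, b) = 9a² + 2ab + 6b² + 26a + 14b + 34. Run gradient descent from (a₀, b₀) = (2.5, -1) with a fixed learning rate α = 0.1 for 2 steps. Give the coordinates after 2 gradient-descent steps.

(1.26, -0.18)

∇E = (18a + 2b + 26, 2a + 12b + 14)
Step 1: at (2.5, -1), ∇E = (69, 7) → (2.5, -1) − 0.1·(69, 7) = (-4.4, -1.7)
Step 2: at (-4.4, -1.7), ∇E = (-56.6, -15.2) → (-4.4, -1.7) − 0.1·(-56.6, -15.2) = (1.26, -0.18)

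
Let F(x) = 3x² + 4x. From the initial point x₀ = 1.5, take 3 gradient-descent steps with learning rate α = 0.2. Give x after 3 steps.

F′(x) = 6x + 4
x₁ = 1.5 − 0.2·13 = -1.1
x₂ = -1.1 − 0.2·(-2.6) = -0.58
x₃ = -0.58 − 0.2·0.52 = -0.684

-0.684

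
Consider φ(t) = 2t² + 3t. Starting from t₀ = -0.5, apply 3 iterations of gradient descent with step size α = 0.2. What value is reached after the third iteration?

-0.748

φ′(t) = 4t + 3
Step 1: φ′(-0.5) = 1; t₁ = -0.5 − 0.2·1 = -0.7
Step 2: φ′(-0.7) = 0.2; t₂ = -0.7 − 0.2·0.2 = -0.74
Step 3: φ′(-0.74) = 0.04; t₃ = -0.74 − 0.2·0.04 = -0.748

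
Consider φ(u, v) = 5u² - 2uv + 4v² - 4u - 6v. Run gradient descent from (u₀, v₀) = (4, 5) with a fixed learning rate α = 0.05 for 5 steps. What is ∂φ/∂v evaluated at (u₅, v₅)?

3.79288

∇φ = (10u - 2v - 4, -2u + 8v - 6)
Step 1: at (4, 5), ∇φ = (26, 26) → (4, 5) − 0.05·(26, 26) = (2.7, 3.7)
Step 2: at (2.7, 3.7), ∇φ = (15.6, 18.2) → (2.7, 3.7) − 0.05·(15.6, 18.2) = (1.92, 2.79)
Step 3: at (1.92, 2.79), ∇φ = (9.62, 12.48) → (1.92, 2.79) − 0.05·(9.62, 12.48) = (1.439, 2.166)
Step 4: at (1.439, 2.166), ∇φ = (6.058, 8.45) → (1.439, 2.166) − 0.05·(6.058, 8.45) = (1.1361, 1.7435)
Step 5: at (1.1361, 1.7435), ∇φ = (3.874, 5.6758) → (1.1361, 1.7435) − 0.05·(3.874, 5.6758) = (0.9424, 1.45971)
∂φ/∂v at (0.9424, 1.45971) = 3.79288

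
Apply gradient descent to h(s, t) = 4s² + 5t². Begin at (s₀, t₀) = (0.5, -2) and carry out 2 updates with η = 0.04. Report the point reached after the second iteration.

(0.2312, -0.72)

∇h = (8s, 10t)
Step 1: at (0.5, -2), ∇h = (4, -20) → (0.5, -2) − 0.04·(4, -20) = (0.34, -1.2)
Step 2: at (0.34, -1.2), ∇h = (2.72, -12) → (0.34, -1.2) − 0.04·(2.72, -12) = (0.2312, -0.72)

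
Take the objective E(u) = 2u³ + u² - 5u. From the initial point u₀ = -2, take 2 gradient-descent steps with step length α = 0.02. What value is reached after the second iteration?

-2.7428

E′(u) = 6u² + 2u - 5
u₁ = -2 − 0.02·15 = -2.3
u₂ = -2.3 − 0.02·22.14 = -2.7428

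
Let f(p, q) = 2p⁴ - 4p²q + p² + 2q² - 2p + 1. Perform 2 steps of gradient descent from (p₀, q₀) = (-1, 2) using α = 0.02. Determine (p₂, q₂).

(-1.12702208, 1.859712)

∇f = (8p³ - 8pq + 2p - 2, -4p² + 4q)
(p₁, q₁) = (-1, 2) − 0.02·(4, 4) = (-1.08, 1.92)
(p₂, q₂) = (-1.08, 1.92) − 0.02·(2.351104, 3.0144) = (-1.12702208, 1.859712)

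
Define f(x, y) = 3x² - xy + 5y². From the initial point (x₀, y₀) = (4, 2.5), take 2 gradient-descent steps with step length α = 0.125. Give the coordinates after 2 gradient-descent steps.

∇f = (6x - y, -x + 10y)
Step 1: at (4, 2.5), ∇f = (21.5, 21) → (4, 2.5) − 0.125·(21.5, 21) = (1.3125, -0.125)
Step 2: at (1.3125, -0.125), ∇f = (8, -2.5625) → (1.3125, -0.125) − 0.125·(8, -2.5625) = (0.3125, 0.1953125)

(0.3125, 0.1953125)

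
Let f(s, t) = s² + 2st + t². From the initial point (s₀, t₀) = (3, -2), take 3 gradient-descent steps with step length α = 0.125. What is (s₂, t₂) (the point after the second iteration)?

∇f = (2s + 2t, 2s + 2t)
Step 1: at (3, -2), ∇f = (2, 2) → (3, -2) − 0.125·(2, 2) = (2.75, -2.25)
Step 2: at (2.75, -2.25), ∇f = (1, 1) → (2.75, -2.25) − 0.125·(1, 1) = (2.625, -2.375)

(2.625, -2.375)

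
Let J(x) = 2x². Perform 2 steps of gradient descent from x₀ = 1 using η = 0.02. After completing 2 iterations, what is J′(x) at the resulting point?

J′(x) = 4x
Step 1: J′(1) = 4; x₁ = 1 − 0.02·4 = 0.92
Step 2: J′(0.92) = 3.68; x₂ = 0.92 − 0.02·3.68 = 0.8464
J′(x) at (0.8464) = 3.3856

3.3856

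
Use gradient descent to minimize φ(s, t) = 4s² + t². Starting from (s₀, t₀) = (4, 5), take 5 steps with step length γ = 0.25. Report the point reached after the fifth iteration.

∇φ = (8s, 2t)
Step 1: at (4, 5), ∇φ = (32, 10) → (4, 5) − 0.25·(32, 10) = (-4, 2.5)
Step 2: at (-4, 2.5), ∇φ = (-32, 5) → (-4, 2.5) − 0.25·(-32, 5) = (4, 1.25)
Step 3: at (4, 1.25), ∇φ = (32, 2.5) → (4, 1.25) − 0.25·(32, 2.5) = (-4, 0.625)
Step 4: at (-4, 0.625), ∇φ = (-32, 1.25) → (-4, 0.625) − 0.25·(-32, 1.25) = (4, 0.3125)
Step 5: at (4, 0.3125), ∇φ = (32, 0.625) → (4, 0.3125) − 0.25·(32, 0.625) = (-4, 0.15625)

(-4, 0.15625)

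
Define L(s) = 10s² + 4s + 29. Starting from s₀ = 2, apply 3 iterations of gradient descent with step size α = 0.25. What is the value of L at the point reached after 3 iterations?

198275

L′(s) = 20s + 4
Step 1: L′(2) = 44; s₁ = 2 − 0.25·44 = -9
Step 2: L′(-9) = -176; s₂ = -9 − 0.25·(-176) = 35
Step 3: L′(35) = 704; s₃ = 35 − 0.25·704 = -141
L(-141) = 198275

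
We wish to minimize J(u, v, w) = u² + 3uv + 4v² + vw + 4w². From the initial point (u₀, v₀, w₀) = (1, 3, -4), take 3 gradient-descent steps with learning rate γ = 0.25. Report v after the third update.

∇J = (2u + 3v, 3u + 8v + w, v + 8w)
Step 1: at (1, 3, -4), ∇J = (11, 23, -29) → (1, 3, -4) − 0.25·(11, 23, -29) = (-1.75, -2.75, 3.25)
Step 2: at (-1.75, -2.75, 3.25), ∇J = (-11.75, -24, 23.25) → (-1.75, -2.75, 3.25) − 0.25·(-11.75, -24, 23.25) = (1.1875, 3.25, -2.5625)
Step 3: at (1.1875, 3.25, -2.5625), ∇J = (12.125, 27, -17.25) → (1.1875, 3.25, -2.5625) − 0.25·(12.125, 27, -17.25) = (-1.84375, -3.5, 1.75)
v = -3.5

-3.5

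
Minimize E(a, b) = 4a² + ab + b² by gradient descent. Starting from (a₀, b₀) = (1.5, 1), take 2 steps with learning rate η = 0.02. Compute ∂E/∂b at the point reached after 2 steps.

∇E = (8a + b, a + 2b)
(a₁, b₁) = (1.5, 1) − 0.02·(13, 3.5) = (1.24, 0.93)
(a₂, b₂) = (1.24, 0.93) − 0.02·(10.85, 3.1) = (1.023, 0.868)
∂E/∂b at (1.023, 0.868) = 2.759

2.759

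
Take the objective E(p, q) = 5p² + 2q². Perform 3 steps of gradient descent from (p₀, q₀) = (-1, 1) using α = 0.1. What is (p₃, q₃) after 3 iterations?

∇E = (10p, 4q)
(p₁, q₁) = (-1, 1) − 0.1·(-10, 4) = (0, 0.6)
(p₂, q₂) = (0, 0.6) − 0.1·(0, 2.4) = (0, 0.36)
(p₃, q₃) = (0, 0.36) − 0.1·(0, 1.44) = (0, 0.216)

(0, 0.216)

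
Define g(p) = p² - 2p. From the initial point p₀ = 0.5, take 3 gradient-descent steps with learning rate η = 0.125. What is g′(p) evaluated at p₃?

-0.421875

g′(p) = 2p - 2
p₁ = 0.5 − 0.125·(-1) = 0.625
p₂ = 0.625 − 0.125·(-0.75) = 0.71875
p₃ = 0.71875 − 0.125·(-0.5625) = 0.7890625
g′(p) at (0.7890625) = -0.421875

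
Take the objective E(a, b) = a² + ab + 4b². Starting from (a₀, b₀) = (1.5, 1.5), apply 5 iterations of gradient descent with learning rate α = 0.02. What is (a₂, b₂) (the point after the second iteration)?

(1.329, 1.005)

∇E = (2a + b, a + 8b)
Step 1: at (1.5, 1.5), ∇E = (4.5, 13.5) → (1.5, 1.5) − 0.02·(4.5, 13.5) = (1.41, 1.23)
Step 2: at (1.41, 1.23), ∇E = (4.05, 11.25) → (1.41, 1.23) − 0.02·(4.05, 11.25) = (1.329, 1.005)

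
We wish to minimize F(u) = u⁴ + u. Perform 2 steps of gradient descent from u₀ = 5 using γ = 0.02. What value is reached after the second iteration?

F′(u) = 4u³ + 1
Step 1: F′(5) = 501; u₁ = 5 − 0.02·501 = -5.02
Step 2: F′(-5.02) = -505.024032; u₂ = -5.02 − 0.02·(-505.024032) = 5.08048064

5.08048064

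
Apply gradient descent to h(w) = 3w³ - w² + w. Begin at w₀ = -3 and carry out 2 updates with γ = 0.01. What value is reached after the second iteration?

h′(w) = 9w² - 2w + 1
w₁ = -3 − 0.01·88 = -3.88
w₂ = -3.88 − 0.01·144.2496 = -5.322496

-5.322496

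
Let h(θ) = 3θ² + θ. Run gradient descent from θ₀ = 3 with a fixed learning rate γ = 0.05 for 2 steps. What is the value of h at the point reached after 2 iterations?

h′(θ) = 6θ + 1
Step 1: h′(3) = 19; θ₁ = 3 − 0.05·19 = 2.05
Step 2: h′(2.05) = 13.3; θ₂ = 2.05 − 0.05·13.3 = 1.385
h(1.385) = 7.139675

7.139675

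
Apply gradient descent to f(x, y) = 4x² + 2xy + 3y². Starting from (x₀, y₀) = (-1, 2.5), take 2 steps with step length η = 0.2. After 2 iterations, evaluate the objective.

∇f = (8x + 2y, 2x + 6y)
(x₁, y₁) = (-1, 2.5) − 0.2·(-3, 13) = (-0.4, -0.1)
(x₂, y₂) = (-0.4, -0.1) − 0.2·(-3.4, -1.4) = (0.28, 0.18)
f(0.28, 0.18) = 0.5116

0.5116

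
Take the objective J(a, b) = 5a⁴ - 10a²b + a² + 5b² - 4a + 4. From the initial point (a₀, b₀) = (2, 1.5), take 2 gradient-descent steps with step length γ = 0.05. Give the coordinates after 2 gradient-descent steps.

∇J = (20a³ - 20ab + 2a - 4, -10a² + 10b)
Step 1: at (2, 1.5), ∇J = (100, -25) → (2, 1.5) − 0.05·(100, -25) = (-3, 2.75)
Step 2: at (-3, 2.75), ∇J = (-385, -62.5) → (-3, 2.75) − 0.05·(-385, -62.5) = (16.25, 5.875)

(16.25, 5.875)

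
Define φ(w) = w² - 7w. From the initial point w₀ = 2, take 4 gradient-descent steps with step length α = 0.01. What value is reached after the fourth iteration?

2.11644776

φ′(w) = 2w - 7
Step 1: φ′(2) = -3; w₁ = 2 − 0.01·(-3) = 2.03
Step 2: φ′(2.03) = -2.94; w₂ = 2.03 − 0.01·(-2.94) = 2.0594
Step 3: φ′(2.0594) = -2.8812; w₃ = 2.0594 − 0.01·(-2.8812) = 2.088212
Step 4: φ′(2.088212) = -2.823576; w₄ = 2.088212 − 0.01·(-2.823576) = 2.11644776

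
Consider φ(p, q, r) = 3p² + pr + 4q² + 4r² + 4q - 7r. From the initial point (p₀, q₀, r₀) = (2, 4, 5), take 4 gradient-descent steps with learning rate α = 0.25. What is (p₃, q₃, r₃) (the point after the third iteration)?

(-2.546875, -5, -4.828125)

∇φ = (6p + r, 8q + 4, p + 8r - 7)
Step 1: at (2, 4, 5), ∇φ = (17, 36, 35) → (2, 4, 5) − 0.25·(17, 36, 35) = (-2.25, -5, -3.75)
Step 2: at (-2.25, -5, -3.75), ∇φ = (-17.25, -36, -39.25) → (-2.25, -5, -3.75) − 0.25·(-17.25, -36, -39.25) = (2.0625, 4, 6.0625)
Step 3: at (2.0625, 4, 6.0625), ∇φ = (18.4375, 36, 43.5625) → (2.0625, 4, 6.0625) − 0.25·(18.4375, 36, 43.5625) = (-2.546875, -5, -4.828125)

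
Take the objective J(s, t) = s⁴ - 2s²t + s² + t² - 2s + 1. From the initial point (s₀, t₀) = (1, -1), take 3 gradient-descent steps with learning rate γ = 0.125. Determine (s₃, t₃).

(0.3828125, -0.265625)

∇J = (4s³ - 4st + 2s - 2, -2s² + 2t)
Step 1: at (1, -1), ∇J = (8, -4) → (1, -1) − 0.125·(8, -4) = (0, -0.5)
Step 2: at (0, -0.5), ∇J = (-2, -1) → (0, -0.5) − 0.125·(-2, -1) = (0.25, -0.375)
Step 3: at (0.25, -0.375), ∇J = (-1.0625, -0.875) → (0.25, -0.375) − 0.125·(-1.0625, -0.875) = (0.3828125, -0.265625)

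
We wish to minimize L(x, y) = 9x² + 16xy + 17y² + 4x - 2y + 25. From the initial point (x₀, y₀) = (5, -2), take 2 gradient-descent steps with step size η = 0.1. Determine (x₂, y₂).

∇L = (18x + 16y + 4, 16x + 34y - 2)
Step 1: at (5, -2), ∇L = (62, 10) → (5, -2) − 0.1·(62, 10) = (-1.2, -3)
Step 2: at (-1.2, -3), ∇L = (-65.6, -123.2) → (-1.2, -3) − 0.1·(-65.6, -123.2) = (5.36, 9.32)

(5.36, 9.32)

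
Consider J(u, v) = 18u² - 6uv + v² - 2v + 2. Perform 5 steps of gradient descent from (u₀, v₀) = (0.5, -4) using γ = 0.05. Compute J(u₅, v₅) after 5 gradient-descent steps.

15.365939264125

∇J = (36u - 6v, -6u + 2v - 2)
Step 1: at (0.5, -4), ∇J = (42, -13) → (0.5, -4) − 0.05·(42, -13) = (-1.6, -3.35)
Step 2: at (-1.6, -3.35), ∇J = (-37.5, 0.9) → (-1.6, -3.35) − 0.05·(-37.5, 0.9) = (0.275, -3.395)
Step 3: at (0.275, -3.395), ∇J = (30.27, -10.44) → (0.275, -3.395) − 0.05·(30.27, -10.44) = (-1.2385, -2.873)
Step 4: at (-1.2385, -2.873), ∇J = (-27.348, -0.315) → (-1.2385, -2.873) − 0.05·(-27.348, -0.315) = (0.1289, -2.85725)
Step 5: at (0.1289, -2.85725), ∇J = (21.7839, -8.4879) → (0.1289, -2.85725) − 0.05·(21.7839, -8.4879) = (-0.960295, -2.432855)
J(-0.960295, -2.432855) = 15.365939264125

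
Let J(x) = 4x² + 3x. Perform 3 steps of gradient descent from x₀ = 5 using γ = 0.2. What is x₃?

J′(x) = 8x + 3
Step 1: J′(5) = 43; x₁ = 5 − 0.2·43 = -3.6
Step 2: J′(-3.6) = -25.8; x₂ = -3.6 − 0.2·(-25.8) = 1.56
Step 3: J′(1.56) = 15.48; x₃ = 1.56 − 0.2·15.48 = -1.536

-1.536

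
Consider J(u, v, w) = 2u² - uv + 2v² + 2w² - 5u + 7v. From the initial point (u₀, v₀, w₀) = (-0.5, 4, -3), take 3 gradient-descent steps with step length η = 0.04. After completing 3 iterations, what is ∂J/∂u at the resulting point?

∇J = (4u - v - 5, -u + 4v + 7, 4w)
Step 1: at (-0.5, 4, -3), ∇J = (-11, 23.5, -12) → (-0.5, 4, -3) − 0.04·(-11, 23.5, -12) = (-0.06, 3.06, -2.52)
Step 2: at (-0.06, 3.06, -2.52), ∇J = (-8.3, 19.3, -10.08) → (-0.06, 3.06, -2.52) − 0.04·(-8.3, 19.3, -10.08) = (0.272, 2.288, -2.1168)
Step 3: at (0.272, 2.288, -2.1168), ∇J = (-6.2, 15.88, -8.4672) → (0.272, 2.288, -2.1168) − 0.04·(-6.2, 15.88, -8.4672) = (0.52, 1.6528, -1.778112)
∂J/∂u at (0.52, 1.6528, -1.778112) = -4.5728

-4.5728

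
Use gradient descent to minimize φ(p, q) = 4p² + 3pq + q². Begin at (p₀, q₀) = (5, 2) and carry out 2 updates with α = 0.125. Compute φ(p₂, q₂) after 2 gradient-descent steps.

∇φ = (8p + 3q, 3p + 2q)
Step 1: at (5, 2), ∇φ = (46, 19) → (5, 2) − 0.125·(46, 19) = (-0.75, -0.375)
Step 2: at (-0.75, -0.375), ∇φ = (-7.125, -3) → (-0.75, -0.375) − 0.125·(-7.125, -3) = (0.140625, 0)
φ(0.140625, 0) = 0.0791015625

0.0791015625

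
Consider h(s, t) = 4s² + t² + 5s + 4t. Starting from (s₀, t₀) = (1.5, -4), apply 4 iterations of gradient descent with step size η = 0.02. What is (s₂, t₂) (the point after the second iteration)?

(0.8744, -3.8432)

∇h = (8s + 5, 2t + 4)
Step 1: at (1.5, -4), ∇h = (17, -4) → (1.5, -4) − 0.02·(17, -4) = (1.16, -3.92)
Step 2: at (1.16, -3.92), ∇h = (14.28, -3.84) → (1.16, -3.92) − 0.02·(14.28, -3.84) = (0.8744, -3.8432)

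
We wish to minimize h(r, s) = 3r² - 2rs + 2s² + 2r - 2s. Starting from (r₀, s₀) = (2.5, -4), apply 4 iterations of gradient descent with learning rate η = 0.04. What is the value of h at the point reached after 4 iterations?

∇h = (6r - 2s + 2, -2r + 4s - 2)
Step 1: at (2.5, -4), ∇h = (25, -23) → (2.5, -4) − 0.04·(25, -23) = (1.5, -3.08)
Step 2: at (1.5, -3.08), ∇h = (17.16, -17.32) → (1.5, -3.08) − 0.04·(17.16, -17.32) = (0.8136, -2.3872)
Step 3: at (0.8136, -2.3872), ∇h = (11.656, -13.176) → (0.8136, -2.3872) − 0.04·(11.656, -13.176) = (0.34736, -1.86016)
Step 4: at (0.34736, -1.86016), ∇h = (7.80448, -10.13536) → (0.34736, -1.86016) − 0.04·(7.80448, -10.13536) = (0.0351808, -1.4547456)
h(0.0351808, -1.4547456) = 7.3184936155136

7.3184936155136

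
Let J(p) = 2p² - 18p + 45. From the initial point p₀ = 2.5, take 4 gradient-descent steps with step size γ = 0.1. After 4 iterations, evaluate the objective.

4.63436928

J′(p) = 4p - 18
Step 1: J′(2.5) = -8; p₁ = 2.5 − 0.1·(-8) = 3.3
Step 2: J′(3.3) = -4.8; p₂ = 3.3 − 0.1·(-4.8) = 3.78
Step 3: J′(3.78) = -2.88; p₃ = 3.78 − 0.1·(-2.88) = 4.068
Step 4: J′(4.068) = -1.728; p₄ = 4.068 − 0.1·(-1.728) = 4.2408
J(4.2408) = 4.63436928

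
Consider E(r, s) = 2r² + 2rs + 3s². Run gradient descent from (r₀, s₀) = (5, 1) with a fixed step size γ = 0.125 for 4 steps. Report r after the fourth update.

0.58203125

∇E = (4r + 2s, 2r + 6s)
(r₁, s₁) = (5, 1) − 0.125·(22, 16) = (2.25, -1)
(r₂, s₂) = (2.25, -1) − 0.125·(7, -1.5) = (1.375, -0.8125)
(r₃, s₃) = (1.375, -0.8125) − 0.125·(3.875, -2.125) = (0.890625, -0.546875)
(r₄, s₄) = (0.890625, -0.546875) − 0.125·(2.46875, -1.5) = (0.58203125, -0.359375)
r = 0.58203125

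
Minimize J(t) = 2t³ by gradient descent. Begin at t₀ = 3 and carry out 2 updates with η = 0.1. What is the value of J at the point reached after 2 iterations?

-401.636524032

J′(t) = 6t²
Step 1: J′(3) = 54; t₁ = 3 − 0.1·54 = -2.4
Step 2: J′(-2.4) = 34.56; t₂ = -2.4 − 0.1·34.56 = -5.856
J(-5.856) = -401.636524032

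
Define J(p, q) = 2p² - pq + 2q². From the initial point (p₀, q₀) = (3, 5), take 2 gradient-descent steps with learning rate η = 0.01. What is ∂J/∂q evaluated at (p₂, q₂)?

∇J = (4p - q, -p + 4q)
Step 1: at (3, 5), ∇J = (7, 17) → (3, 5) − 0.01·(7, 17) = (2.93, 4.83)
Step 2: at (2.93, 4.83), ∇J = (6.89, 16.39) → (2.93, 4.83) − 0.01·(6.89, 16.39) = (2.8611, 4.6661)
∂J/∂q at (2.8611, 4.6661) = 15.8033

15.8033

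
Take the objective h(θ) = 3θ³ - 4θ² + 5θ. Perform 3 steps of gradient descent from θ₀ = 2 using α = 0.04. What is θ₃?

h′(θ) = 9θ² - 8θ + 5
Step 1: h′(2) = 25; θ₁ = 2 − 0.04·25 = 1
Step 2: h′(1) = 6; θ₂ = 1 − 0.04·6 = 0.76
Step 3: h′(0.76) = 4.1184; θ₃ = 0.76 − 0.04·4.1184 = 0.595264

0.595264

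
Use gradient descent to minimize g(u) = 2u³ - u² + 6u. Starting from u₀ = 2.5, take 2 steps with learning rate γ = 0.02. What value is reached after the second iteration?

1.320052

g′(u) = 6u² - 2u + 6
u₁ = 2.5 − 0.02·38.5 = 1.73
u₂ = 1.73 − 0.02·20.4974 = 1.320052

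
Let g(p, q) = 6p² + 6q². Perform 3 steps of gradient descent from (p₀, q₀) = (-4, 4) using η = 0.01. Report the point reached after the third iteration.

∇g = (12p, 12q)
Step 1: at (-4, 4), ∇g = (-48, 48) → (-4, 4) − 0.01·(-48, 48) = (-3.52, 3.52)
Step 2: at (-3.52, 3.52), ∇g = (-42.24, 42.24) → (-3.52, 3.52) − 0.01·(-42.24, 42.24) = (-3.0976, 3.0976)
Step 3: at (-3.0976, 3.0976), ∇g = (-37.1712, 37.1712) → (-3.0976, 3.0976) − 0.01·(-37.1712, 37.1712) = (-2.725888, 2.725888)

(-2.725888, 2.725888)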